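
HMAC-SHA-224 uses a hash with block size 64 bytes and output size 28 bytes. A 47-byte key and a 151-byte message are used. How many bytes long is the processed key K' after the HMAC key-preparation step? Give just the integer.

Key is 47 ≤ 64 bytes, zero-padded: |K'| = 64.

64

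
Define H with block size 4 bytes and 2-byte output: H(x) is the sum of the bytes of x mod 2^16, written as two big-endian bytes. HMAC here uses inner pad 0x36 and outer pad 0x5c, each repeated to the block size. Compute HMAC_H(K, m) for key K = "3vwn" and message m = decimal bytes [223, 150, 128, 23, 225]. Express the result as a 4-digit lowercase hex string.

01c4

Key "3vwn" = 33 76 77 6e is exactly B = 4 bytes: K' = 33 76 77 6e.
K' ⊕ ipad = 05 40 41 58.  K' ⊕ opad = 6f 2a 2b 32.
Inner input = (K'⊕ipad) ∥ m = 05 40 41 58 ∥ df 96 80 17 e1.
Inner hash: sum = 5+64+65+88+223+150+128+23+225 = 971 → 03 cb.
Outer input = (K'⊕opad) ∥ inner = 6f 2a 2b 32 ∥ 03 cb.
Outer hash (tag): sum = 111+42+43+50+3+203 = 452 → 01 c4.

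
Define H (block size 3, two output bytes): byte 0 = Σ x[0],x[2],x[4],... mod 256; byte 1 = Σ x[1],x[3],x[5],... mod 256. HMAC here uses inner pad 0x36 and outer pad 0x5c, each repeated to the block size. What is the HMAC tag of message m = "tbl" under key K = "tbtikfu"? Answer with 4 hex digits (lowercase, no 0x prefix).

d703

Key "tbtikfu" = 74 62 74 69 6b 66 75 is 7 bytes > B = 3, so hash it first: H(key) = c8 31, then zero-pad to 3 bytes: K' = c8 31 00.
K' ⊕ ipad = fe 07 36.  K' ⊕ opad = 94 6d 5c.
Inner input = (K'⊕ipad) ∥ m = fe 07 36 ∥ 74 62 6c.
Inner hash: even-index sum = 406 mod 256 = 150; odd-index sum = 231 mod 256 = 231 → 96 e7.
Outer input = (K'⊕opad) ∥ inner = 94 6d 5c ∥ 96 e7.
Outer hash (tag): even-index sum = 471 mod 256 = 215; odd-index sum = 259 mod 256 = 3 → d7 03.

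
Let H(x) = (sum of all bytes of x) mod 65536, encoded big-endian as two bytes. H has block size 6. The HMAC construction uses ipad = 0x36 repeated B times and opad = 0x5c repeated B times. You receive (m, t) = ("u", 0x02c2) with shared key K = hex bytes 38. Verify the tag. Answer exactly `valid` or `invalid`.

valid

Key hex bytes 38 is 1 byte ≤ B = 6; zero-pad to 6 bytes: K' = 38 00 00 00 00 00.
K' ⊕ ipad = 0e 36 36 36 36 36; K' ⊕ opad = 64 5c 5c 5c 5c 5c.
Inner hash: sum = 14+54+54+54+54+54+117 = 401 → 01 91.
Outer hash (recomputed tag): sum = 100+92+92+92+92+92+1+145 = 706 → 02 c2.
Recomputed tag = 02c2; claimed = 02c2 → match.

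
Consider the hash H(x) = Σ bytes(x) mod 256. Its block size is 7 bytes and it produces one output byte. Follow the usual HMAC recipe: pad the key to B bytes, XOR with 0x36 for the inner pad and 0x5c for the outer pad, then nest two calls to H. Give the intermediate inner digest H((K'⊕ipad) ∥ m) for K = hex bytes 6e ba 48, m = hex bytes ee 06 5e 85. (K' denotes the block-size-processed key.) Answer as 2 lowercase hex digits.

11

Key hex bytes 6e ba 48 is 3 bytes ≤ B = 7; zero-pad to 7 bytes: K' = 6e ba 48 00 00 00 00.
K' ⊕ ipad = 58 8c 7e 36 36 36 36.
Inner input = 58 8c 7e 36 36 36 36 ∥ ee 06 5e 85.
Inner hash: sum = 88+140+126+54+54+54+54+238+6+94+133 = 1041; mod 256 = 17 → 11.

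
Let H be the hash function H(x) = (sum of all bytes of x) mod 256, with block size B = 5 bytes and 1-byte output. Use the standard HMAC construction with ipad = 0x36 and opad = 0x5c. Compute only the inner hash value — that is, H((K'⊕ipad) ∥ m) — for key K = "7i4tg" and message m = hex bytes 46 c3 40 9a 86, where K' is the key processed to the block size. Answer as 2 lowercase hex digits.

Key "7i4tg" = 37 69 34 74 67 is exactly B = 5 bytes: K' = 37 69 34 74 67.
K' ⊕ ipad = 01 5f 02 42 51.
Inner input = 01 5f 02 42 51 ∥ 46 c3 40 9a 86.
Inner hash: sum = 1+95+2+66+81+70+195+64+154+134 = 862; mod 256 = 94 → 5e.

5e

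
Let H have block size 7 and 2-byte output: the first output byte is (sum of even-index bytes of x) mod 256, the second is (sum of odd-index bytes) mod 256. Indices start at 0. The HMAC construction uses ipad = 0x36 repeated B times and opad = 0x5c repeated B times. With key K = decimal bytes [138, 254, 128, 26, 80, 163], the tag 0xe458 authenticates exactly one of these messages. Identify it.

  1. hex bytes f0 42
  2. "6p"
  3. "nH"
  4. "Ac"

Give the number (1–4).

4

Key decimal bytes [138, 254, 128, 26, 80, 163] = 8a fe 80 1a 50 a3 is 6 bytes ≤ B = 7; zero-pad to 7 bytes: K' = 8a fe 80 1a 50 a3 00.
K' ⊕ ipad = bc c8 b6 2c 66 95 36; K' ⊕ opad = d6 a2 dc 46 0c ff 5c.
m1: inner = H(bc c8 b6 2c 66 95 36 f0 42) = 50 79; tag = H(d6 a2 dc 46 0c ff 5c 50 79) = 9337
m2: inner = H(bc c8 b6 2c 66 95 36 36 70) = 7e bf; tag = H(d6 a2 dc 46 0c ff 5c 7e bf) = d965
m3: inner = H(bc c8 b6 2c 66 95 36 6e 48) = 56 f7; tag = H(d6 a2 dc 46 0c ff 5c 56 f7) = 113d
m4: inner = H(bc c8 b6 2c 66 95 36 41 63) = 71 ca; tag = H(d6 a2 dc 46 0c ff 5c 71 ca) = e458 ← matches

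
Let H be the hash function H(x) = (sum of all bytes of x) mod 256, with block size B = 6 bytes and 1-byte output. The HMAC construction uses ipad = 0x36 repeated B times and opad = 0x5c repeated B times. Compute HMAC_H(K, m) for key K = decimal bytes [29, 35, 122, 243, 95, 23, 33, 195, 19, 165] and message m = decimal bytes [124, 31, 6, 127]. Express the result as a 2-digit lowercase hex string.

66

Key decimal bytes [29, 35, 122, 243, 95, 23, 33, 195, 19, 165] = 1d 23 7a f3 5f 17 21 c3 13 a5 is 10 bytes > B = 6, so hash it first: H(key) = bf, then zero-pad to 6 bytes: K' = bf 00 00 00 00 00.
K' ⊕ ipad = 89 36 36 36 36 36.  K' ⊕ opad = e3 5c 5c 5c 5c 5c.
Inner input = (K'⊕ipad) ∥ m = 89 36 36 36 36 36 ∥ 7c 1f 06 7f.
Inner hash: sum = 137+54+54+54+54+54+124+31+6+127 = 695; mod 256 = 183 → b7.
Outer input = (K'⊕opad) ∥ inner = e3 5c 5c 5c 5c 5c ∥ b7.
Outer hash (tag): sum = 227+92+92+92+92+92+183 = 870; mod 256 = 102 → 66.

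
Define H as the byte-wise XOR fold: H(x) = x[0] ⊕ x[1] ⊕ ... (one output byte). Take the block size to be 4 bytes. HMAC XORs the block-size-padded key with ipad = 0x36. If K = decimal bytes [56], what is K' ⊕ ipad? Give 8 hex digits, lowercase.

Key decimal bytes [56] = 38 is 1 byte ≤ B = 4; zero-pad to 4 bytes: K' = 38 00 00 00.
XOR each byte with 0x36: 38⊕36=0e, 00⊕36=36, 00⊕36=36, 00⊕36=36.

0e363636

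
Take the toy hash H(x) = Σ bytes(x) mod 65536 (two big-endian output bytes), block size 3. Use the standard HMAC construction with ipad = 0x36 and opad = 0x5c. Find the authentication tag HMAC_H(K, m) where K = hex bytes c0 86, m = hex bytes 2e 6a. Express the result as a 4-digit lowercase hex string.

Key hex bytes c0 86 is 2 bytes ≤ B = 3; zero-pad to 3 bytes: K' = c0 86 00.
K' ⊕ ipad = f6 b0 36.  K' ⊕ opad = 9c da 5c.
Inner input = (K'⊕ipad) ∥ m = f6 b0 36 ∥ 2e 6a.
Inner hash: sum = 246+176+54+46+106 = 628 → 02 74.
Outer input = (K'⊕opad) ∥ inner = 9c da 5c ∥ 02 74.
Outer hash (tag): sum = 156+218+92+2+116 = 584 → 02 48.

0248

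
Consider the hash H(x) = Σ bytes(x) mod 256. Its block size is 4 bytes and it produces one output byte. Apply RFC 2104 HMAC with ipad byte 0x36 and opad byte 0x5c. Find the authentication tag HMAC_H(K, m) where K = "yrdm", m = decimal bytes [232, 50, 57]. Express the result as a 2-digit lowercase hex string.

4f

Key "yrdm" = 79 72 64 6d is exactly B = 4 bytes: K' = 79 72 64 6d.
K' ⊕ ipad = 4f 44 52 5b.  K' ⊕ opad = 25 2e 38 31.
Inner input = (K'⊕ipad) ∥ m = 4f 44 52 5b ∥ e8 32 39.
Inner hash: sum = 79+68+82+91+232+50+57 = 659; mod 256 = 147 → 93.
Outer input = (K'⊕opad) ∥ inner = 25 2e 38 31 ∥ 93.
Outer hash (tag): sum = 37+46+56+49+147 = 335; mod 256 = 79 → 4f.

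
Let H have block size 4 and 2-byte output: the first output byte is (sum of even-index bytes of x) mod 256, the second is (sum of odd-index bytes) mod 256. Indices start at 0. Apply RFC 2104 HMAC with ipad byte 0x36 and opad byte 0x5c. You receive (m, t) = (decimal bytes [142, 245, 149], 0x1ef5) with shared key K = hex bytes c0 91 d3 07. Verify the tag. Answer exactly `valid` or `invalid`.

Key hex bytes c0 91 d3 07 is exactly B = 4 bytes: K' = c0 91 d3 07.
K' ⊕ ipad = f6 a7 e5 31; K' ⊕ opad = 9c cd 8f 5b.
Inner hash: even-index sum = 766 mod 256 = 254; odd-index sum = 461 mod 256 = 205 → fe cd.
Outer hash (recomputed tag): even-index sum = 553 mod 256 = 41; odd-index sum = 501 mod 256 = 245 → 29 f5.
Recomputed tag = 29f5; claimed = 1ef5 → mismatch.

invalid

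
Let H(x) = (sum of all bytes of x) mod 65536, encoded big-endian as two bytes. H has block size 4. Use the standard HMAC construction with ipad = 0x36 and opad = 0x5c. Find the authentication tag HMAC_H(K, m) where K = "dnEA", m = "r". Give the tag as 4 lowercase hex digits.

00a8

Key "dnEA" = 64 6e 45 41 is exactly B = 4 bytes: K' = 64 6e 45 41.
K' ⊕ ipad = 52 58 73 77.  K' ⊕ opad = 38 32 19 1d.
Inner input = (K'⊕ipad) ∥ m = 52 58 73 77 ∥ 72.
Inner hash: sum = 82+88+115+119+114 = 518 → 02 06.
Outer input = (K'⊕opad) ∥ inner = 38 32 19 1d ∥ 02 06.
Outer hash (tag): sum = 56+50+25+29+2+6 = 168 → 00 a8.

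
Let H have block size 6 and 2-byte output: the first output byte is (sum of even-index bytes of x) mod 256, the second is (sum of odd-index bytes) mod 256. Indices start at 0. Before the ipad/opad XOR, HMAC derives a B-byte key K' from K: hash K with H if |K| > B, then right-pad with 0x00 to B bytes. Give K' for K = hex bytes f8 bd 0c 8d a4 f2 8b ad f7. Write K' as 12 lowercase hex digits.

|K| = 9 > B = 6, so first hash the key.
H(K): even-index sum = 810 mod 256 = 42; odd-index sum = 745 mod 256 = 233 → 2a e9.
Zero-pad H(K) = 2a e9 to 6 bytes: K' = 2a e9 00 00 00 00.

2ae900000000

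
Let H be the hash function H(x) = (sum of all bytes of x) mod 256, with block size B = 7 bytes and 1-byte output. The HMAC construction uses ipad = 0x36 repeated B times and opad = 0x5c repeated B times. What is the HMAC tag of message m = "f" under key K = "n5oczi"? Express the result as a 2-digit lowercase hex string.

14

Key "n5oczi" = 6e 35 6f 63 7a 69 is 6 bytes ≤ B = 7; zero-pad to 7 bytes: K' = 6e 35 6f 63 7a 69 00.
K' ⊕ ipad = 58 03 59 55 4c 5f 36.  K' ⊕ opad = 32 69 33 3f 26 35 5c.
Inner input = (K'⊕ipad) ∥ m = 58 03 59 55 4c 5f 36 ∥ 66.
Inner hash: sum = 88+3+89+85+76+95+54+102 = 592; mod 256 = 80 → 50.
Outer input = (K'⊕opad) ∥ inner = 32 69 33 3f 26 35 5c ∥ 50.
Outer hash (tag): sum = 50+105+51+63+38+53+92+80 = 532; mod 256 = 20 → 14.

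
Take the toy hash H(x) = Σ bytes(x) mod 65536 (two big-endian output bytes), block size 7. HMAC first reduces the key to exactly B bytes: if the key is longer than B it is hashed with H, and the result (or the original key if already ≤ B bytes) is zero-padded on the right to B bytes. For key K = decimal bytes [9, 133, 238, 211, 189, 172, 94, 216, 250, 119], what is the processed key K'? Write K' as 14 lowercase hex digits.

065f0000000000

|K| = 10 > B = 7, so first hash the key.
H(K): sum = 9+133+238+211+189+172+94+216+250+119 = 1631 → 06 5f.
Zero-pad H(K) = 06 5f to 7 bytes: K' = 06 5f 00 00 00 00 00.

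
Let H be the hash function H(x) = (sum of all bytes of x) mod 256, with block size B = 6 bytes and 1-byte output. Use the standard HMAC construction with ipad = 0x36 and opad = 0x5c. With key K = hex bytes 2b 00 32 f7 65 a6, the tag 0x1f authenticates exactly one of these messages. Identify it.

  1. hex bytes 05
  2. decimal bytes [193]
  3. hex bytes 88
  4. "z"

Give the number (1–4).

1

Key hex bytes 2b 00 32 f7 65 a6 is exactly B = 6 bytes: K' = 2b 00 32 f7 65 a6.
K' ⊕ ipad = 1d 36 04 c1 53 90; K' ⊕ opad = 77 5c 6e ab 39 fa.
m1: inner = H(1d 36 04 c1 53 90 05) = 00; tag = H(77 5c 6e ab 39 fa 00) = 1f ← matches
m2: inner = H(1d 36 04 c1 53 90 c1) = bc; tag = H(77 5c 6e ab 39 fa bc) = db
m3: inner = H(1d 36 04 c1 53 90 88) = 83; tag = H(77 5c 6e ab 39 fa 83) = a2
m4: inner = H(1d 36 04 c1 53 90 7a) = 75; tag = H(77 5c 6e ab 39 fa 75) = 94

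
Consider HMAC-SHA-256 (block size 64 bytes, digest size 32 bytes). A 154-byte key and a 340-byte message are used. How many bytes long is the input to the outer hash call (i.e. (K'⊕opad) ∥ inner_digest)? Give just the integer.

96

Key is 154 > 64 bytes, so it is hashed to 32 bytes then zero-padded to 64: |K'| = 64.
Outer input = (K'⊕opad) ∥ H(inner) → 64 + 32 = 96 bytes.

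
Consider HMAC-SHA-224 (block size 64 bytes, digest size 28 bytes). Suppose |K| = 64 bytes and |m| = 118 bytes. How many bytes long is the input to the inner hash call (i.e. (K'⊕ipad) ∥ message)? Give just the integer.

Key is 64 ≤ 64 bytes, zero-padded: |K'| = 64.
Inner input = (K'⊕ipad) ∥ m → 64 + 118 = 182 bytes.

182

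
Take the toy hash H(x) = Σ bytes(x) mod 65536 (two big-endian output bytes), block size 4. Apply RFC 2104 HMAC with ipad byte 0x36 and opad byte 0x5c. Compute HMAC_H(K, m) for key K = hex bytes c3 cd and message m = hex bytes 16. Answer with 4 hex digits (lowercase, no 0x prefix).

Key hex bytes c3 cd is 2 bytes ≤ B = 4; zero-pad to 4 bytes: K' = c3 cd 00 00.
K' ⊕ ipad = f5 fb 36 36.  K' ⊕ opad = 9f 91 5c 5c.
Inner input = (K'⊕ipad) ∥ m = f5 fb 36 36 ∥ 16.
Inner hash: sum = 245+251+54+54+22 = 626 → 02 72.
Outer input = (K'⊕opad) ∥ inner = 9f 91 5c 5c ∥ 02 72.
Outer hash (tag): sum = 159+145+92+92+2+114 = 604 → 02 5c.

025c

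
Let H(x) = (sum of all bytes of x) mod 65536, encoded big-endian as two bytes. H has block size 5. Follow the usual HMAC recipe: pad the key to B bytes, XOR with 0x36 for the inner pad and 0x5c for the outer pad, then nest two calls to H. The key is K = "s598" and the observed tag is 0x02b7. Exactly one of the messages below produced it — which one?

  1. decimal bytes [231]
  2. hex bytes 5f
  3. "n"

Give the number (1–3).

2

Key "s598" = 73 35 39 38 is 4 bytes ≤ B = 5; zero-pad to 5 bytes: K' = 73 35 39 38 00.
K' ⊕ ipad = 45 03 0f 0e 36; K' ⊕ opad = 2f 69 65 64 5c.
m1: inner = H(45 03 0f 0e 36 e7) = 01 82; tag = H(2f 69 65 64 5c 01 82) = 0240
m2: inner = H(45 03 0f 0e 36 5f) = 00 fa; tag = H(2f 69 65 64 5c 00 fa) = 02b7 ← matches
m3: inner = H(45 03 0f 0e 36 6e) = 01 09; tag = H(2f 69 65 64 5c 01 09) = 01c7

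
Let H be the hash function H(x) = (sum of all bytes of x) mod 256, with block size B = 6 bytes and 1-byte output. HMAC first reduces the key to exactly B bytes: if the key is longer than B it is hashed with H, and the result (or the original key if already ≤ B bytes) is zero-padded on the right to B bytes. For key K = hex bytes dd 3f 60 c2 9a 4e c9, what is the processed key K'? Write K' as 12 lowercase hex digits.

ef0000000000

|K| = 7 > B = 6, so first hash the key.
H(K): sum = 221+63+96+194+154+78+201 = 1007; mod 256 = 239 → ef.
Zero-pad H(K) = ef to 6 bytes: K' = ef 00 00 00 00 00.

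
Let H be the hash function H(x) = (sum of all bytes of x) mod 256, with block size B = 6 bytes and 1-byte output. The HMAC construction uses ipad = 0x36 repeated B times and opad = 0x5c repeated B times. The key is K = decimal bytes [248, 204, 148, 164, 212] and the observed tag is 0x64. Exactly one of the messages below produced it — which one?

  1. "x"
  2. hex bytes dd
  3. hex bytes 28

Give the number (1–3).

Key decimal bytes [248, 204, 148, 164, 212] = f8 cc 94 a4 d4 is 5 bytes ≤ B = 6; zero-pad to 6 bytes: K' = f8 cc 94 a4 d4 00.
K' ⊕ ipad = ce fa a2 92 e2 36; K' ⊕ opad = a4 90 c8 f8 88 5c.
m1: inner = H(ce fa a2 92 e2 36 78) = 8c; tag = H(a4 90 c8 f8 88 5c 8c) = 64 ← matches
m2: inner = H(ce fa a2 92 e2 36 dd) = f1; tag = H(a4 90 c8 f8 88 5c f1) = c9
m3: inner = H(ce fa a2 92 e2 36 28) = 3c; tag = H(a4 90 c8 f8 88 5c 3c) = 14

1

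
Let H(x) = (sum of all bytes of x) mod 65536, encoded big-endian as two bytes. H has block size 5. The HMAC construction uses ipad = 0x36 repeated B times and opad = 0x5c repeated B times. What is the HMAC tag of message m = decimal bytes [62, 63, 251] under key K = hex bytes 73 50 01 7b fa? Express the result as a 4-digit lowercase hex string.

01db

Key hex bytes 73 50 01 7b fa is exactly B = 5 bytes: K' = 73 50 01 7b fa.
K' ⊕ ipad = 45 66 37 4d cc.  K' ⊕ opad = 2f 0c 5d 27 a6.
Inner input = (K'⊕ipad) ∥ m = 45 66 37 4d cc ∥ 3e 3f fb.
Inner hash: sum = 69+102+55+77+204+62+63+251 = 883 → 03 73.
Outer input = (K'⊕opad) ∥ inner = 2f 0c 5d 27 a6 ∥ 03 73.
Outer hash (tag): sum = 47+12+93+39+166+3+115 = 475 → 01 db.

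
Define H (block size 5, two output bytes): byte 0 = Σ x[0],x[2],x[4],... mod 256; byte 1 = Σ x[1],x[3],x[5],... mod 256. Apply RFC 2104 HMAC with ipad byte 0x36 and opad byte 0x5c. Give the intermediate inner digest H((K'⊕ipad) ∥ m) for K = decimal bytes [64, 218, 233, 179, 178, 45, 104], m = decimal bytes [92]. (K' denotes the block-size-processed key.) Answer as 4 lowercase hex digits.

Key decimal bytes [64, 218, 233, 179, 178, 45, 104] = 40 da e9 b3 b2 2d 68 is 7 bytes > B = 5, so hash it first: H(key) = 43 ba, then zero-pad to 5 bytes: K' = 43 ba 00 00 00.
K' ⊕ ipad = 75 8c 36 36 36.
Inner input = 75 8c 36 36 36 ∥ 5c.
Inner hash: even-index sum = 225 mod 256 = 225; odd-index sum = 286 mod 256 = 30 → e1 1e.

e11e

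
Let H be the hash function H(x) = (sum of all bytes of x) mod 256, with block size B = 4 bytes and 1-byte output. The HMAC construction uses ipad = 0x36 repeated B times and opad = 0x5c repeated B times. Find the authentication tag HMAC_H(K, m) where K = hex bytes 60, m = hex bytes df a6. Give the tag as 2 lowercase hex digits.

Key hex bytes 60 is 1 byte ≤ B = 4; zero-pad to 4 bytes: K' = 60 00 00 00.
K' ⊕ ipad = 56 36 36 36.  K' ⊕ opad = 3c 5c 5c 5c.
Inner input = (K'⊕ipad) ∥ m = 56 36 36 36 ∥ df a6.
Inner hash: sum = 86+54+54+54+223+166 = 637; mod 256 = 125 → 7d.
Outer input = (K'⊕opad) ∥ inner = 3c 5c 5c 5c ∥ 7d.
Outer hash (tag): sum = 60+92+92+92+125 = 461; mod 256 = 205 → cd.

cd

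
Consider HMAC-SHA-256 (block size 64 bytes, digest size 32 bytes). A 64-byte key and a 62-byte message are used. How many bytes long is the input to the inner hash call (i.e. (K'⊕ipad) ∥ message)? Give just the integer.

126

Key is 64 ≤ 64 bytes, zero-padded: |K'| = 64.
Inner input = (K'⊕ipad) ∥ m → 64 + 62 = 126 bytes.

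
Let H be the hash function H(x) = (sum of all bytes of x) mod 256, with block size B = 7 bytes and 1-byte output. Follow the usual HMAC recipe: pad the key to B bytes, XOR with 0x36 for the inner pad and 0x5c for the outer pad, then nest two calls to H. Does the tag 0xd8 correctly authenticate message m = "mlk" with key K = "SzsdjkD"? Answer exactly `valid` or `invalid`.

valid

Key "SzsdjkD" = 53 7a 73 64 6a 6b 44 is exactly B = 7 bytes: K' = 53 7a 73 64 6a 6b 44.
K' ⊕ ipad = 65 4c 45 52 5c 5d 72; K' ⊕ opad = 0f 26 2f 38 36 37 18.
Inner hash: sum = 101+76+69+82+92+93+114+109+108+107 = 951; mod 256 = 183 → b7.
Outer hash (recomputed tag): sum = 15+38+47+56+54+55+24+183 = 472; mod 256 = 216 → d8.
Recomputed tag = d8; claimed = d8 → match.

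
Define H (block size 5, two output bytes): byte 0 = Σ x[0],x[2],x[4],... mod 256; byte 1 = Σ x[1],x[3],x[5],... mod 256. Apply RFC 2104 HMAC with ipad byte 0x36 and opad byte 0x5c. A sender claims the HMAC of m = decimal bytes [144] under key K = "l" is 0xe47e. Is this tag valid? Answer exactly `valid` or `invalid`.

Key "l" = 6c is 1 byte ≤ B = 5; zero-pad to 5 bytes: K' = 6c 00 00 00 00.
K' ⊕ ipad = 5a 36 36 36 36; K' ⊕ opad = 30 5c 5c 5c 5c.
Inner hash: even-index sum = 198 mod 256 = 198; odd-index sum = 252 mod 256 = 252 → c6 fc.
Outer hash (recomputed tag): even-index sum = 484 mod 256 = 228; odd-index sum = 382 mod 256 = 126 → e4 7e.
Recomputed tag = e47e; claimed = e47e → match.

valid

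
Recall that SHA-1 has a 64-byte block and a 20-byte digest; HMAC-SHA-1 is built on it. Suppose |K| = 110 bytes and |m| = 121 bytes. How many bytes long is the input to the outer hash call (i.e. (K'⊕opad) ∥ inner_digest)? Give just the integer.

84

Key is 110 > 64 bytes, so it is hashed to 20 bytes then zero-padded to 64: |K'| = 64.
Outer input = (K'⊕opad) ∥ H(inner) → 64 + 20 = 84 bytes.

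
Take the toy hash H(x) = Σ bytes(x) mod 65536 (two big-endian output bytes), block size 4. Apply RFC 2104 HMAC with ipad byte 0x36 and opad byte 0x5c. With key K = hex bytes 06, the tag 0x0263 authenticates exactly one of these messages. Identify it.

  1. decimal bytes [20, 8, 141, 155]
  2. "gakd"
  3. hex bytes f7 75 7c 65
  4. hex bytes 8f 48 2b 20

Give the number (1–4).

4

Key hex bytes 06 is 1 byte ≤ B = 4; zero-pad to 4 bytes: K' = 06 00 00 00.
K' ⊕ ipad = 30 36 36 36; K' ⊕ opad = 5a 5c 5c 5c.
m1: inner = H(30 36 36 36 14 08 8d 9b) = 02 16; tag = H(5a 5c 5c 5c 02 16) = 0186
m2: inner = H(30 36 36 36 67 61 6b 64) = 02 69; tag = H(5a 5c 5c 5c 02 69) = 01d9
m3: inner = H(30 36 36 36 f7 75 7c 65) = 03 1f; tag = H(5a 5c 5c 5c 03 1f) = 0190
m4: inner = H(30 36 36 36 8f 48 2b 20) = 01 f4; tag = H(5a 5c 5c 5c 01 f4) = 0263 ← matches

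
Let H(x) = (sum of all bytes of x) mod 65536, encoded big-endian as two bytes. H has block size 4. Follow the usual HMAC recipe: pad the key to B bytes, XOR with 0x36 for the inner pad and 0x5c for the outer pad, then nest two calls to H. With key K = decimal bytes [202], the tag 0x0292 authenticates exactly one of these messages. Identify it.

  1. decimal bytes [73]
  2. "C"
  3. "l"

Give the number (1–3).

1

Key decimal bytes [202] = ca is 1 byte ≤ B = 4; zero-pad to 4 bytes: K' = ca 00 00 00.
K' ⊕ ipad = fc 36 36 36; K' ⊕ opad = 96 5c 5c 5c.
m1: inner = H(fc 36 36 36 49) = 01 e7; tag = H(96 5c 5c 5c 01 e7) = 0292 ← matches
m2: inner = H(fc 36 36 36 43) = 01 e1; tag = H(96 5c 5c 5c 01 e1) = 028c
m3: inner = H(fc 36 36 36 6c) = 02 0a; tag = H(96 5c 5c 5c 02 0a) = 01b6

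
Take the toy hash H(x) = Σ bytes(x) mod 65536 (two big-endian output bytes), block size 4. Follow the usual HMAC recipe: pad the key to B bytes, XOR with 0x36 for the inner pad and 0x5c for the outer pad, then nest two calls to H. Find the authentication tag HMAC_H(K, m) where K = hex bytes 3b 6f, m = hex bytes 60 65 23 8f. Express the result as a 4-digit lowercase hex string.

Key hex bytes 3b 6f is 2 bytes ≤ B = 4; zero-pad to 4 bytes: K' = 3b 6f 00 00.
K' ⊕ ipad = 0d 59 36 36.  K' ⊕ opad = 67 33 5c 5c.
Inner input = (K'⊕ipad) ∥ m = 0d 59 36 36 ∥ 60 65 23 8f.
Inner hash: sum = 13+89+54+54+96+101+35+143 = 585 → 02 49.
Outer input = (K'⊕opad) ∥ inner = 67 33 5c 5c ∥ 02 49.
Outer hash (tag): sum = 103+51+92+92+2+73 = 413 → 01 9d.

019d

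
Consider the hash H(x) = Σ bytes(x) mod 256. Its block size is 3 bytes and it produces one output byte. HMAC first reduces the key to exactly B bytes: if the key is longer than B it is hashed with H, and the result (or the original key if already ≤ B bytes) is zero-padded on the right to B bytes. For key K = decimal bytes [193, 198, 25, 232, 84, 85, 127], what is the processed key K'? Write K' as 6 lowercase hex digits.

b00000

|K| = 7 > B = 3, so first hash the key.
H(K): sum = 193+198+25+232+84+85+127 = 944; mod 256 = 176 → b0.
Zero-pad H(K) = b0 to 3 bytes: K' = b0 00 00.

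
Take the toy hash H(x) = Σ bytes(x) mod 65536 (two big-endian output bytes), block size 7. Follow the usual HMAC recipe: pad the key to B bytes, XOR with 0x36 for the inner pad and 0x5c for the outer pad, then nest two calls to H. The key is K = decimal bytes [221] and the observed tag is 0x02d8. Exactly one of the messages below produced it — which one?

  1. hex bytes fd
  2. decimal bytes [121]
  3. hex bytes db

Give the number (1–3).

Key decimal bytes [221] = dd is 1 byte ≤ B = 7; zero-pad to 7 bytes: K' = dd 00 00 00 00 00 00.
K' ⊕ ipad = eb 36 36 36 36 36 36; K' ⊕ opad = 81 5c 5c 5c 5c 5c 5c.
m1: inner = H(eb 36 36 36 36 36 36 fd) = 03 2c; tag = H(81 5c 5c 5c 5c 5c 5c 03 2c) = 02d8 ← matches
m2: inner = H(eb 36 36 36 36 36 36 79) = 02 a8; tag = H(81 5c 5c 5c 5c 5c 5c 02 a8) = 0353
m3: inner = H(eb 36 36 36 36 36 36 db) = 03 0a; tag = H(81 5c 5c 5c 5c 5c 5c 03 0a) = 02b6

1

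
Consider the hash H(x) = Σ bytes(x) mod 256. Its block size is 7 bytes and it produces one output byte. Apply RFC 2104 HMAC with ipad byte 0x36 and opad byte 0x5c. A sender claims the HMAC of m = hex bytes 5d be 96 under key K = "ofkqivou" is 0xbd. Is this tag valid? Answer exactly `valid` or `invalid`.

invalid

Key "ofkqivou" = 6f 66 6b 71 69 76 6f 75 is 8 bytes > B = 7, so hash it first: H(key) = 74, then zero-pad to 7 bytes: K' = 74 00 00 00 00 00 00.
K' ⊕ ipad = 42 36 36 36 36 36 36; K' ⊕ opad = 28 5c 5c 5c 5c 5c 5c.
Inner hash: sum = 66+54+54+54+54+54+54+93+190+150 = 823; mod 256 = 55 → 37.
Outer hash (recomputed tag): sum = 40+92+92+92+92+92+92+55 = 647; mod 256 = 135 → 87.
Recomputed tag = 87; claimed = bd → mismatch.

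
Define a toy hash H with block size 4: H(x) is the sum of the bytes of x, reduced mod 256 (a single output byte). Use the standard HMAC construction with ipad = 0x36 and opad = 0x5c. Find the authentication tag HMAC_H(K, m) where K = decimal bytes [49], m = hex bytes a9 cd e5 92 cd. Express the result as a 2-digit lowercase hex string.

Key decimal bytes [49] = 31 is 1 byte ≤ B = 4; zero-pad to 4 bytes: K' = 31 00 00 00.
K' ⊕ ipad = 07 36 36 36.  K' ⊕ opad = 6d 5c 5c 5c.
Inner input = (K'⊕ipad) ∥ m = 07 36 36 36 ∥ a9 cd e5 92 cd.
Inner hash: sum = 7+54+54+54+169+205+229+146+205 = 1123; mod 256 = 99 → 63.
Outer input = (K'⊕opad) ∥ inner = 6d 5c 5c 5c ∥ 63.
Outer hash (tag): sum = 109+92+92+92+99 = 484; mod 256 = 228 → e4.

e4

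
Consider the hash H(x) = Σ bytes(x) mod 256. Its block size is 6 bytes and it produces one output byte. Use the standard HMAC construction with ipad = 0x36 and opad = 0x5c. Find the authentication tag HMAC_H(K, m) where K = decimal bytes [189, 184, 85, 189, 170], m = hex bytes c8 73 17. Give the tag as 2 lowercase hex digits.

2c

Key decimal bytes [189, 184, 85, 189, 170] = bd b8 55 bd aa is 5 bytes ≤ B = 6; zero-pad to 6 bytes: K' = bd b8 55 bd aa 00.
K' ⊕ ipad = 8b 8e 63 8b 9c 36.  K' ⊕ opad = e1 e4 09 e1 f6 5c.
Inner input = (K'⊕ipad) ∥ m = 8b 8e 63 8b 9c 36 ∥ c8 73 17.
Inner hash: sum = 139+142+99+139+156+54+200+115+23 = 1067; mod 256 = 43 → 2b.
Outer input = (K'⊕opad) ∥ inner = e1 e4 09 e1 f6 5c ∥ 2b.
Outer hash (tag): sum = 225+228+9+225+246+92+43 = 1068; mod 256 = 44 → 2c.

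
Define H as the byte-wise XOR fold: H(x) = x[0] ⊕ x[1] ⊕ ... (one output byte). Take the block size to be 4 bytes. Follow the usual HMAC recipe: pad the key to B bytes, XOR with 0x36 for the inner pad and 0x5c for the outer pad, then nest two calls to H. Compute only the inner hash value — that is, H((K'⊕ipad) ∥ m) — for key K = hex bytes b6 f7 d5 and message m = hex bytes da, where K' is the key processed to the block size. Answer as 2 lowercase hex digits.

4e

Key hex bytes b6 f7 d5 is 3 bytes ≤ B = 4; zero-pad to 4 bytes: K' = b6 f7 d5 00.
K' ⊕ ipad = 80 c1 e3 36.
Inner input = 80 c1 e3 36 ∥ da.
Inner hash: XOR 80⊕c1⊕e3⊕36⊕da = 4e.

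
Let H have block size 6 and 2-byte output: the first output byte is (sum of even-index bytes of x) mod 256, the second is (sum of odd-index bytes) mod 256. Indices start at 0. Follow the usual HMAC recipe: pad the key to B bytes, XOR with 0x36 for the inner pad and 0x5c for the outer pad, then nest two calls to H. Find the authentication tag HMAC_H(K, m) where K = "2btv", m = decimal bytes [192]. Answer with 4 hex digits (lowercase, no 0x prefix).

2e8e

Key "2btv" = 32 62 74 76 is 4 bytes ≤ B = 6; zero-pad to 6 bytes: K' = 32 62 74 76 00 00.
K' ⊕ ipad = 04 54 42 40 36 36.  K' ⊕ opad = 6e 3e 28 2a 5c 5c.
Inner input = (K'⊕ipad) ∥ m = 04 54 42 40 36 36 ∥ c0.
Inner hash: even-index sum = 316 mod 256 = 60; odd-index sum = 202 mod 256 = 202 → 3c ca.
Outer input = (K'⊕opad) ∥ inner = 6e 3e 28 2a 5c 5c ∥ 3c ca.
Outer hash (tag): even-index sum = 302 mod 256 = 46; odd-index sum = 398 mod 256 = 142 → 2e 8e.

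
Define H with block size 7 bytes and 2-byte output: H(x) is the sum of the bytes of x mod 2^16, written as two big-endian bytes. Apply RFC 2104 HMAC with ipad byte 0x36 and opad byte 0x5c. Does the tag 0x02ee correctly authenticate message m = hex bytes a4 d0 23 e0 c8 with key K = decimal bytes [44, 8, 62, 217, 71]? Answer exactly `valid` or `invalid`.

valid

Key decimal bytes [44, 8, 62, 217, 71] = 2c 08 3e d9 47 is 5 bytes ≤ B = 7; zero-pad to 7 bytes: K' = 2c 08 3e d9 47 00 00.
K' ⊕ ipad = 1a 3e 08 ef 71 36 36; K' ⊕ opad = 70 54 62 85 1b 5c 5c.
Inner hash: sum = 26+62+8+239+113+54+54+164+208+35+224+200 = 1387 → 05 6b.
Outer hash (recomputed tag): sum = 112+84+98+133+27+92+92+5+107 = 750 → 02 ee.
Recomputed tag = 02ee; claimed = 02ee → match.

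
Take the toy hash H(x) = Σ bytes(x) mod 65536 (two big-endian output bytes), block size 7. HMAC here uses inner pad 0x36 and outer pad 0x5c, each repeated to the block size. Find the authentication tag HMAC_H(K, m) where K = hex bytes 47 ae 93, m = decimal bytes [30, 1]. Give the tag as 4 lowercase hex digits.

Key hex bytes 47 ae 93 is 3 bytes ≤ B = 7; zero-pad to 7 bytes: K' = 47 ae 93 00 00 00 00.
K' ⊕ ipad = 71 98 a5 36 36 36 36.  K' ⊕ opad = 1b f2 cf 5c 5c 5c 5c.
Inner input = (K'⊕ipad) ∥ m = 71 98 a5 36 36 36 36 ∥ 1e 01.
Inner hash: sum = 113+152+165+54+54+54+54+30+1 = 677 → 02 a5.
Outer input = (K'⊕opad) ∥ inner = 1b f2 cf 5c 5c 5c 5c ∥ 02 a5.
Outer hash (tag): sum = 27+242+207+92+92+92+92+2+165 = 1011 → 03 f3.

03f3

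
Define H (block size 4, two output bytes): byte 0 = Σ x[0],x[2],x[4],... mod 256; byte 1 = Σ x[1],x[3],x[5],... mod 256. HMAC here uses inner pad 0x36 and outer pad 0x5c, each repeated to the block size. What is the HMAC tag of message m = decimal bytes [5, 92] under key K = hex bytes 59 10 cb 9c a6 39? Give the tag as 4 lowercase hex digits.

Key hex bytes 59 10 cb 9c a6 39 is 6 bytes > B = 4, so hash it first: H(key) = ca e5, then zero-pad to 4 bytes: K' = ca e5 00 00.
K' ⊕ ipad = fc d3 36 36.  K' ⊕ opad = 96 b9 5c 5c.
Inner input = (K'⊕ipad) ∥ m = fc d3 36 36 ∥ 05 5c.
Inner hash: even-index sum = 311 mod 256 = 55; odd-index sum = 357 mod 256 = 101 → 37 65.
Outer input = (K'⊕opad) ∥ inner = 96 b9 5c 5c ∥ 37 65.
Outer hash (tag): even-index sum = 297 mod 256 = 41; odd-index sum = 378 mod 256 = 122 → 29 7a.

297a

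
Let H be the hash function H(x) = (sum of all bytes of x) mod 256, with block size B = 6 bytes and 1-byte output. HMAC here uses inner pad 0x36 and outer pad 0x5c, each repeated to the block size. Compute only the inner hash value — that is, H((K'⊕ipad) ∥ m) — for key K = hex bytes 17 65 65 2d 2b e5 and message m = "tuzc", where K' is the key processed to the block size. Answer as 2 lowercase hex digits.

98

Key hex bytes 17 65 65 2d 2b e5 is exactly B = 6 bytes: K' = 17 65 65 2d 2b e5.
K' ⊕ ipad = 21 53 53 1b 1d d3.
Inner input = 21 53 53 1b 1d d3 ∥ 74 75 7a 63.
Inner hash: sum = 33+83+83+27+29+211+116+117+122+99 = 920; mod 256 = 152 → 98.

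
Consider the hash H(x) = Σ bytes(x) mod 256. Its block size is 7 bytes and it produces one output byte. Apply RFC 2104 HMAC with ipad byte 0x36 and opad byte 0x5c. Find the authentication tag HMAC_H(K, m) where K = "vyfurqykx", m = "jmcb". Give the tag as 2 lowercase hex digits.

9c

Key "vyfurqykx" = 76 79 66 75 72 71 79 6b 78 is 9 bytes > B = 7, so hash it first: H(key) = 09, then zero-pad to 7 bytes: K' = 09 00 00 00 00 00 00.
K' ⊕ ipad = 3f 36 36 36 36 36 36.  K' ⊕ opad = 55 5c 5c 5c 5c 5c 5c.
Inner input = (K'⊕ipad) ∥ m = 3f 36 36 36 36 36 36 ∥ 6a 6d 63 62.
Inner hash: sum = 63+54+54+54+54+54+54+106+109+99+98 = 799; mod 256 = 31 → 1f.
Outer input = (K'⊕opad) ∥ inner = 55 5c 5c 5c 5c 5c 5c ∥ 1f.
Outer hash (tag): sum = 85+92+92+92+92+92+92+31 = 668; mod 256 = 156 → 9c.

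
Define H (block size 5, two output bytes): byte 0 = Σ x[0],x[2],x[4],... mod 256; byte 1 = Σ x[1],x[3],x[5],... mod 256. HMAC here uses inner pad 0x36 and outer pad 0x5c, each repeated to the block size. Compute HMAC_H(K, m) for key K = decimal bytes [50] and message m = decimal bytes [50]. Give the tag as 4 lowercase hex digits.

Key decimal bytes [50] = 32 is 1 byte ≤ B = 5; zero-pad to 5 bytes: K' = 32 00 00 00 00.
K' ⊕ ipad = 04 36 36 36 36.  K' ⊕ opad = 6e 5c 5c 5c 5c.
Inner input = (K'⊕ipad) ∥ m = 04 36 36 36 36 ∥ 32.
Inner hash: even-index sum = 112 mod 256 = 112; odd-index sum = 158 mod 256 = 158 → 70 9e.
Outer input = (K'⊕opad) ∥ inner = 6e 5c 5c 5c 5c ∥ 70 9e.
Outer hash (tag): even-index sum = 452 mod 256 = 196; odd-index sum = 296 mod 256 = 40 → c4 28.

c428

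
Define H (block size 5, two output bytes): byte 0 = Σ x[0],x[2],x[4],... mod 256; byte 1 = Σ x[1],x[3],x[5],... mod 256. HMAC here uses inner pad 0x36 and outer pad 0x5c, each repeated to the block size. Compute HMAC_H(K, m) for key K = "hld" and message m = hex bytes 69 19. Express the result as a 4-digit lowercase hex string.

c18b

Key "hld" = 68 6c 64 is 3 bytes ≤ B = 5; zero-pad to 5 bytes: K' = 68 6c 64 00 00.
K' ⊕ ipad = 5e 5a 52 36 36.  K' ⊕ opad = 34 30 38 5c 5c.
Inner input = (K'⊕ipad) ∥ m = 5e 5a 52 36 36 ∥ 69 19.
Inner hash: even-index sum = 255 mod 256 = 255; odd-index sum = 249 mod 256 = 249 → ff f9.
Outer input = (K'⊕opad) ∥ inner = 34 30 38 5c 5c ∥ ff f9.
Outer hash (tag): even-index sum = 449 mod 256 = 193; odd-index sum = 395 mod 256 = 139 → c1 8b.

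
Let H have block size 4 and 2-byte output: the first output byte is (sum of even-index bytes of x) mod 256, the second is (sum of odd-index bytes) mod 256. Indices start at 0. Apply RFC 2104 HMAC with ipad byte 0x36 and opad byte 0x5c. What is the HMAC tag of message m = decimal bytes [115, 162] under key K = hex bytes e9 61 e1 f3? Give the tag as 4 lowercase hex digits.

9baa

Key hex bytes e9 61 e1 f3 is exactly B = 4 bytes: K' = e9 61 e1 f3.
K' ⊕ ipad = df 57 d7 c5.  K' ⊕ opad = b5 3d bd af.
Inner input = (K'⊕ipad) ∥ m = df 57 d7 c5 ∥ 73 a2.
Inner hash: even-index sum = 553 mod 256 = 41; odd-index sum = 446 mod 256 = 190 → 29 be.
Outer input = (K'⊕opad) ∥ inner = b5 3d bd af ∥ 29 be.
Outer hash (tag): even-index sum = 411 mod 256 = 155; odd-index sum = 426 mod 256 = 170 → 9b aa.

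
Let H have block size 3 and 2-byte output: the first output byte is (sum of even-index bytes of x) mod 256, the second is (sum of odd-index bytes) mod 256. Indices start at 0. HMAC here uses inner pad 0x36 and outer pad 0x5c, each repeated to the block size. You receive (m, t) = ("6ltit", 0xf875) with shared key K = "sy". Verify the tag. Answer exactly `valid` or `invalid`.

valid

Key "sy" = 73 79 is 2 bytes ≤ B = 3; zero-pad to 3 bytes: K' = 73 79 00.
K' ⊕ ipad = 45 4f 36; K' ⊕ opad = 2f 25 5c.
Inner hash: even-index sum = 336 mod 256 = 80; odd-index sum = 365 mod 256 = 109 → 50 6d.
Outer hash (recomputed tag): even-index sum = 248 mod 256 = 248; odd-index sum = 117 mod 256 = 117 → f8 75.
Recomputed tag = f875; claimed = f875 → match.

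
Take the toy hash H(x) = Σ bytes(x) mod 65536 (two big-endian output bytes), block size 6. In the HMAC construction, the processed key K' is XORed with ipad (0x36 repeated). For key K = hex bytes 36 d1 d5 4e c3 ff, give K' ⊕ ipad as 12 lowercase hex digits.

Key hex bytes 36 d1 d5 4e c3 ff is exactly B = 6 bytes: K' = 36 d1 d5 4e c3 ff.
XOR each byte with 0x36: 36⊕36=00, d1⊕36=e7, d5⊕36=e3, 4e⊕36=78, c3⊕36=f5, ff⊕36=c9.

00e7e378f5c9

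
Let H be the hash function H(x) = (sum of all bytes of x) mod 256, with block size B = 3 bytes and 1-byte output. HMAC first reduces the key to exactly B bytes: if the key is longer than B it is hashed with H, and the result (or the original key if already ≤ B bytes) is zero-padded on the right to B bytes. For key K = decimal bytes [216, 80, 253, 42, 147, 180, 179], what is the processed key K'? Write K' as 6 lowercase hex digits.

|K| = 7 > B = 3, so first hash the key.
H(K): sum = 216+80+253+42+147+180+179 = 1097; mod 256 = 73 → 49.
Zero-pad H(K) = 49 to 3 bytes: K' = 49 00 00.

490000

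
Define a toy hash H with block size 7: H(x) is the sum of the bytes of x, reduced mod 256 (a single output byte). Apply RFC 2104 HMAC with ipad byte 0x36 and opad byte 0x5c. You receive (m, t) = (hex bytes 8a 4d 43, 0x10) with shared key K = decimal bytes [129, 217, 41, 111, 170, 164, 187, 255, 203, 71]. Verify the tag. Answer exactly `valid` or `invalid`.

Key decimal bytes [129, 217, 41, 111, 170, 164, 187, 255, 203, 71] = 81 d9 29 6f aa a4 bb ff cb 47 is 10 bytes > B = 7, so hash it first: H(key) = 0c, then zero-pad to 7 bytes: K' = 0c 00 00 00 00 00 00.
K' ⊕ ipad = 3a 36 36 36 36 36 36; K' ⊕ opad = 50 5c 5c 5c 5c 5c 5c.
Inner hash: sum = 58+54+54+54+54+54+54+138+77+67 = 664; mod 256 = 152 → 98.
Outer hash (recomputed tag): sum = 80+92+92+92+92+92+92+152 = 784; mod 256 = 16 → 10.
Recomputed tag = 10; claimed = 10 → match.

valid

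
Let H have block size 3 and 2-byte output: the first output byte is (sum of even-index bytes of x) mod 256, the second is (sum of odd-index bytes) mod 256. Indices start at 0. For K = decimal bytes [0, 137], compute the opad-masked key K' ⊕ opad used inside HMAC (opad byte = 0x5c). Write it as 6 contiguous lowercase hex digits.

Key decimal bytes [0, 137] = 00 89 is 2 bytes ≤ B = 3; zero-pad to 3 bytes: K' = 00 89 00.
XOR each byte with 0x5c: 00⊕5c=5c, 89⊕5c=d5, 00⊕5c=5c.

5cd55c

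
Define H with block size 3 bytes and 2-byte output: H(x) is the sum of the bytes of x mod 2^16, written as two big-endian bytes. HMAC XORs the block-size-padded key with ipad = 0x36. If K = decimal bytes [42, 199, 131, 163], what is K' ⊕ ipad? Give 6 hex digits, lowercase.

342136

Key decimal bytes [42, 199, 131, 163] = 2a c7 83 a3 is 4 bytes > B = 3, so hash it first: H(key) = 02 17, then zero-pad to 3 bytes: K' = 02 17 00.
XOR each byte with 0x36: 02⊕36=34, 17⊕36=21, 00⊕36=36.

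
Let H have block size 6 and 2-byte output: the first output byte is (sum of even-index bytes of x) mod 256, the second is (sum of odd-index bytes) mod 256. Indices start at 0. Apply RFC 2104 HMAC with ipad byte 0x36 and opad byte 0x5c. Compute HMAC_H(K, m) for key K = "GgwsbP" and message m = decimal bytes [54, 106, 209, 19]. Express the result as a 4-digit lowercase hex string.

Key "GgwsbP" = 47 67 77 73 62 50 is exactly B = 6 bytes: K' = 47 67 77 73 62 50.
K' ⊕ ipad = 71 51 41 45 54 66.  K' ⊕ opad = 1b 3b 2b 2f 3e 0c.
Inner input = (K'⊕ipad) ∥ m = 71 51 41 45 54 66 ∥ 36 6a d1 13.
Inner hash: even-index sum = 525 mod 256 = 13; odd-index sum = 377 mod 256 = 121 → 0d 79.
Outer input = (K'⊕opad) ∥ inner = 1b 3b 2b 2f 3e 0c ∥ 0d 79.
Outer hash (tag): even-index sum = 145 mod 256 = 145; odd-index sum = 239 mod 256 = 239 → 91 ef.

91ef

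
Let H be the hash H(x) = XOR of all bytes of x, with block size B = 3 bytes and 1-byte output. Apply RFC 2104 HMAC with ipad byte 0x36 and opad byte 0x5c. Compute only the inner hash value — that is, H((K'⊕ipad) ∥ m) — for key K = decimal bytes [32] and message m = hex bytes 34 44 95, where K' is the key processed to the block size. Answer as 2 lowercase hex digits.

Key decimal bytes [32] = 20 is 1 byte ≤ B = 3; zero-pad to 3 bytes: K' = 20 00 00.
K' ⊕ ipad = 16 36 36.
Inner input = 16 36 36 ∥ 34 44 95.
Inner hash: XOR 16⊕36⊕36⊕34⊕44⊕95 = f3.

f3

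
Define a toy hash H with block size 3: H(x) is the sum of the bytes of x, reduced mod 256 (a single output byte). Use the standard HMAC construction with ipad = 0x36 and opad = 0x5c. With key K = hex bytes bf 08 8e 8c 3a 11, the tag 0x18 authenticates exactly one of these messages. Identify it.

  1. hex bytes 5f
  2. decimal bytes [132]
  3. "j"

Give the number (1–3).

3

Key hex bytes bf 08 8e 8c 3a 11 is 6 bytes > B = 3, so hash it first: H(key) = 2c, then zero-pad to 3 bytes: K' = 2c 00 00.
K' ⊕ ipad = 1a 36 36; K' ⊕ opad = 70 5c 5c.
m1: inner = H(1a 36 36 5f) = e5; tag = H(70 5c 5c e5) = 0d
m2: inner = H(1a 36 36 84) = 0a; tag = H(70 5c 5c 0a) = 32
m3: inner = H(1a 36 36 6a) = f0; tag = H(70 5c 5c f0) = 18 ← matches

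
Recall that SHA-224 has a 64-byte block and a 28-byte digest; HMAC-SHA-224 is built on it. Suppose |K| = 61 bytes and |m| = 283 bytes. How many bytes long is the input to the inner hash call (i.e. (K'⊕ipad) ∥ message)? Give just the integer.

347

Key is 61 ≤ 64 bytes, zero-padded: |K'| = 64.
Inner input = (K'⊕ipad) ∥ m → 64 + 283 = 347 bytes.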